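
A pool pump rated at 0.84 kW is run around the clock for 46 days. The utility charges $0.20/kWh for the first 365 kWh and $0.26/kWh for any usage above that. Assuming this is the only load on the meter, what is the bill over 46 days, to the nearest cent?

Runtime = 24 h × 46 = 1104 h
Energy = 0.84 kW × 1104 h = 927.36 kWh
Tier 1 (0–365 kWh): 365 × $0.20 = $73
Above 365 kWh: 562.36 × $0.26 = $146.2136
Bill = $219.21

$219.21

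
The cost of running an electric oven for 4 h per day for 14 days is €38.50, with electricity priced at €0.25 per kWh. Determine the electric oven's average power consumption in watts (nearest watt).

2750 W

Energy = €38.50 ÷ €0.25/kWh = 154 kWh
Runtime = 4 h/day × 14 days = 56 h
Power = 154 kWh ÷ 56 h = 2.75 kW = 2750 W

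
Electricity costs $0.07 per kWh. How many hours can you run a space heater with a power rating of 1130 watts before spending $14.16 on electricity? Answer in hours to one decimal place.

179.0 h

Energy available = $14.16 ÷ $0.07/kWh = 202.2857 kWh
Hours = 202.2857 kWh ÷ 1.13 kW = 179.0 h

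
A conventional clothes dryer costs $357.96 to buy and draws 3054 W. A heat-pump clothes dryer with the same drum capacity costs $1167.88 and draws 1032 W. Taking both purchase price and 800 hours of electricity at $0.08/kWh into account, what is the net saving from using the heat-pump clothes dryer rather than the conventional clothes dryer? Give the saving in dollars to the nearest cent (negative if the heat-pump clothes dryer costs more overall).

conventional clothes dryer: $357.96 + (3054/1000) kW × 800 h × $0.08 = $357.96 + $195.456 = $553.416
heat-pump clothes dryer: $1167.88 + (1032/1000) kW × 800 h × $0.08 = $1167.88 + $66.048 = $1233.928
Saving = $553.416 − $1233.928 = −$680.512 → -$680.51

-$680.51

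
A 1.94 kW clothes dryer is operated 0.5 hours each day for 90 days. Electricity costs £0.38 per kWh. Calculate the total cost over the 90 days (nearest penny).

£33.17

Runtime = 0.5 h/day × 90 days = 45 h
Energy = 1.94 kW × 45 h = 87.3 kWh
Cost = 87.3 kWh × £0.38/kWh = £33.17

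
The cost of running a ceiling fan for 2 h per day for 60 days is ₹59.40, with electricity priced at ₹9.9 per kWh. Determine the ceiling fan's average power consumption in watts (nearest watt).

Energy = ₹59.40 ÷ ₹9.9/kWh = 6 kWh
Runtime = 2 h/day × 60 days = 120 h
Power = 6 kWh ÷ 120 h = 0.05 kW = 50 W

50 W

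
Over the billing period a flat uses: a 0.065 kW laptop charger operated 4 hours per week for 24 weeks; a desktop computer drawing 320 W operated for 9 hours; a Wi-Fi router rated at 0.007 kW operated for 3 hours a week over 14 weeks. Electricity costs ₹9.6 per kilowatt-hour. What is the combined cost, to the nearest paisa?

₹90.37

laptop charger: Runtime = 4 h/week × 24 weeks = 96 h
laptop charger: 0.065 kW × 96 h = 6.24 kWh
desktop computer: 0.32 kW × 9 h = 2.88 kWh
Wi-Fi router: Runtime = 3 h/week × 14 weeks = 42 h
Wi-Fi router: 0.007 kW × 42 h = 0.294 kWh
Total energy = 9.414 kWh
Cost = 9.414 × ₹9.6 = ₹90.37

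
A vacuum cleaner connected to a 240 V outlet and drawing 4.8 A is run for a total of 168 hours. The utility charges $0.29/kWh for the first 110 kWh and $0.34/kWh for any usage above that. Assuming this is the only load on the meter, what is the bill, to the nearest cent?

$60.30

Power = 4.8 A × 240 V = 1152 W = 1.152 kW
Energy = 1.152 kW × 168 h = 193.536 kWh
Tier 1 (0–110 kWh): 110 × $0.29 = $31.9
Above 110 kWh: 83.536 × $0.34 = $28.40224
Bill = $60.30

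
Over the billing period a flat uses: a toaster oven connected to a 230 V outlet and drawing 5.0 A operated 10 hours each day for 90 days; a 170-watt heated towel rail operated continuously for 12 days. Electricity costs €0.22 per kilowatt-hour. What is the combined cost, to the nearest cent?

€238.47

toaster oven: Power = 5.0 A × 230 V = 1150 W = 1.15 kW
toaster oven: Runtime = 10 h/day × 90 days = 900 h
toaster oven: 1.15 kW × 900 h = 1035 kWh
heated towel rail: Runtime = 24 h × 12 = 288 h
heated towel rail: 0.17 kW × 288 h = 48.96 kWh
Total energy = 1083.96 kWh
Cost = 1083.96 × €0.22 = €238.47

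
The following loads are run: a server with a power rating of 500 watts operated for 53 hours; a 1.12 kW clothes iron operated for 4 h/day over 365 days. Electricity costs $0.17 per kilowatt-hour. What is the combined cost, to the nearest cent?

server: 0.5 kW × 53 h = 26.5 kWh
clothes iron: Runtime = 4 h/day × 365 days = 1460 h
clothes iron: 1.12 kW × 1460 h = 1635.2 kWh
Total energy = 1661.7 kWh
Cost = 1661.7 × $0.17 = $282.49

$282.49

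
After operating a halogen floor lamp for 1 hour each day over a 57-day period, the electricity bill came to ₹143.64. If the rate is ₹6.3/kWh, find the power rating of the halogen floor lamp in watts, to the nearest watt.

Energy = ₹143.64 ÷ ₹6.3/kWh = 22.8 kWh
Runtime = 1 h/day × 57 days = 57 h
Power = 22.8 kWh ÷ 57 h = 0.4 kW = 400 W

400 W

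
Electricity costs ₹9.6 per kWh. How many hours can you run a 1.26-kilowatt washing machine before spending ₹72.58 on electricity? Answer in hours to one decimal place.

6.0 h

Energy available = ₹72.58 ÷ ₹9.6/kWh = 7.5604 kWh
Hours = 7.5604 kWh ÷ 1.26 kW = 6.0 h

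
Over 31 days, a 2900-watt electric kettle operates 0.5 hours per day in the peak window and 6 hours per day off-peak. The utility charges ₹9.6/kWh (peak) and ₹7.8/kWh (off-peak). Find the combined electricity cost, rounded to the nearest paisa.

Peak energy = 2.9 kW × 0.5 h × 31 = 44.95 kWh
Off-peak energy = 2.9 kW × 6 h × 31 = 539.4 kWh
Cost = 44.95 × ₹9.6 + 539.4 × ₹7.8 = ₹431.52 + ₹4207.32 = ₹4638.84

₹4638.84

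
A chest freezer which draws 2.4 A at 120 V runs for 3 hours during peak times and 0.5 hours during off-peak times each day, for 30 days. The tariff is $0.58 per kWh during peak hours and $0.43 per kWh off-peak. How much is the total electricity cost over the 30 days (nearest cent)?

Power = 2.4 A × 120 V = 288 W = 0.288 kW
Peak energy = 0.288 kW × 3 h × 30 = 25.92 kWh
Off-peak energy = 0.288 kW × 0.5 h × 30 = 4.32 kWh
Cost = 25.92 × $0.58 + 4.32 × $0.43 = $15.0336 + $1.8576 = $16.89

$16.89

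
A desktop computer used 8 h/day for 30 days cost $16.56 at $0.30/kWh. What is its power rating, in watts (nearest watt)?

230 W

Energy = $16.56 ÷ $0.30/kWh = 55.2 kWh
Runtime = 8 h/day × 30 days = 240 h
Power = 55.2 kWh ÷ 240 h = 0.23 kW = 230 W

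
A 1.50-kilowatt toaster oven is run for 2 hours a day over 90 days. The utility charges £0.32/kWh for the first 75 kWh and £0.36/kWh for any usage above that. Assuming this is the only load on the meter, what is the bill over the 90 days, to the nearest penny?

£94.20

Runtime = 2 h/day × 90 days = 180 h
Energy = 1.5 kW × 180 h = 270 kWh
Tier 1 (0–75 kWh): 75 × £0.32 = £24
Above 75 kWh: 195 × £0.36 = £70.2
Bill = £94.20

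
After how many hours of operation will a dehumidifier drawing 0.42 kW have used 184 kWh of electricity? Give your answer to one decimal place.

Hours = 184 kWh ÷ 0.42 kW = 438.1 h

438.1 h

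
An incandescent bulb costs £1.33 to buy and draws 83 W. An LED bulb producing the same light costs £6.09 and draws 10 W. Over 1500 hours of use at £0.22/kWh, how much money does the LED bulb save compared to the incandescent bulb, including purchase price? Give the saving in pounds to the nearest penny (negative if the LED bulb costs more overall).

£19.33

incandescent bulb: £1.33 + (83/1000) kW × 1500 h × £0.22 = £1.33 + £27.39 = £28.72
LED bulb: £6.09 + (10/1000) kW × 1500 h × £0.22 = £6.09 + £3.3 = £9.39
Saving = £28.72 − £9.39 = £19.33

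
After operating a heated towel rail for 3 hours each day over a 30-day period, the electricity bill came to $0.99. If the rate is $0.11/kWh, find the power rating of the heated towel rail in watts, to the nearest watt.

100 W

Energy = $0.99 ÷ $0.11/kWh = 9 kWh
Runtime = 3 h/day × 30 days = 90 h
Power = 9 kWh ÷ 90 h = 0.1 kW = 100 W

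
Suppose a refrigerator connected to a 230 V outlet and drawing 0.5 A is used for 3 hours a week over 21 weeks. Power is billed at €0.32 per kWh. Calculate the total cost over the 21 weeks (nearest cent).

Power = 0.5 A × 230 V = 115 W = 0.115 kW
Runtime = 3 h/week × 21 weeks = 63 h
Energy = 0.115 kW × 63 h = 7.245 kWh
Cost = 7.245 kWh × €0.32/kWh = €2.32

€2.32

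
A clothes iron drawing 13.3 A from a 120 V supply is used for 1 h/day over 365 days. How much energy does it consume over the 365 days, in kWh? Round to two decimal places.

582.54 kWh

Power = 13.3 A × 120 V = 1596 W = 1.596 kW
Runtime = 1 h/day × 365 days = 365 h
Energy = 1.596 kW × 365 h = 582.54 kWh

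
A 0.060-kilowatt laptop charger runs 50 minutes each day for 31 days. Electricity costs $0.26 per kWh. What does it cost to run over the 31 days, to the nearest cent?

Runtime = 50 min × 31 = 1550 min = 25.833333… h
Energy = 0.06 kW × 25.833333… h = 1.55 kWh
Cost = 1.55 kWh × $0.26/kWh = $0.40

$0.40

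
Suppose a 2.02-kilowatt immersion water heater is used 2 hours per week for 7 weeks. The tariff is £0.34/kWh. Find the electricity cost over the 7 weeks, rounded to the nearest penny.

£9.62

Runtime = 2 h/week × 7 weeks = 14 h
Energy = 2.02 kW × 14 h = 28.28 kWh
Cost = 28.28 kWh × £0.34/kWh = £9.62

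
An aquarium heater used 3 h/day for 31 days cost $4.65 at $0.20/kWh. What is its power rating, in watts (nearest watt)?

250 W

Energy = $4.65 ÷ $0.20/kWh = 23.25 kWh
Runtime = 3 h/day × 31 days = 93 h
Power = 23.25 kWh ÷ 93 h = 0.25 kW = 250 W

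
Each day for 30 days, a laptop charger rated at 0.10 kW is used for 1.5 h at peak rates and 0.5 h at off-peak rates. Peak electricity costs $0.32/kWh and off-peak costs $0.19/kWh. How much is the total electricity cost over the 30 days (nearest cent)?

Peak energy = 0.1 kW × 1.5 h × 30 = 4.5 kWh
Off-peak energy = 0.1 kW × 0.5 h × 30 = 1.5 kWh
Cost = 4.5 × $0.32 + 1.5 × $0.19 = $1.44 + $0.285 = $1.73

$1.73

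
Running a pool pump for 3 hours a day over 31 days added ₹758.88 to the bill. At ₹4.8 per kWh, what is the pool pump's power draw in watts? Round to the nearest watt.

Energy = ₹758.88 ÷ ₹4.8/kWh = 158.1 kWh
Runtime = 3 h/day × 31 days = 93 h
Power = 158.1 kWh ÷ 93 h = 1.7 kW = 1700 W

1700 W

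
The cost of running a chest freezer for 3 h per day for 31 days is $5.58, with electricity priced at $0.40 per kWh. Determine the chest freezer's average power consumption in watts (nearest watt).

150 W

Energy = $5.58 ÷ $0.40/kWh = 13.95 kWh
Runtime = 3 h/day × 31 days = 93 h
Power = 13.95 kWh ÷ 93 h = 0.15 kW = 150 W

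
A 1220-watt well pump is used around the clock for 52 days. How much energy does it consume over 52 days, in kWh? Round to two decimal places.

1522.56 kWh

Runtime = 24 h × 52 = 1248 h
Energy = 1.22 kW × 1248 h = 1522.56 kWh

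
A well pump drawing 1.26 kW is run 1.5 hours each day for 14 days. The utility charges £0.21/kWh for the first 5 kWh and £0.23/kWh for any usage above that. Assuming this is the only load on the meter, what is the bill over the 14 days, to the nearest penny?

Runtime = 1.5 h/day × 14 days = 21 h
Energy = 1.26 kW × 21 h = 26.46 kWh
Tier 1 (0–5 kWh): 5 × £0.21 = £1.05
Above 5 kWh: 21.46 × £0.23 = £4.9358
Bill = £5.99

£5.99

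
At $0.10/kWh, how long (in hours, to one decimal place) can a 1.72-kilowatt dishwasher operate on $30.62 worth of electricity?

178.0 h

Energy available = $30.62 ÷ $0.10/kWh = 306.2 kWh
Hours = 306.2 kWh ÷ 1.72 kW = 178.0 h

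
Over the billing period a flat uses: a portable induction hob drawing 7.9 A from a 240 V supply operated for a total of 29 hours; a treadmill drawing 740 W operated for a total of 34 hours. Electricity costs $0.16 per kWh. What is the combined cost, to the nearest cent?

$12.82

portable induction hob: Power = 7.9 A × 240 V = 1896 W = 1.896 kW
portable induction hob: 1.896 kW × 29 h = 54.984 kWh
treadmill: 0.74 kW × 34 h = 25.16 kWh
Total energy = 80.144 kWh
Cost = 80.144 × $0.16 = $12.82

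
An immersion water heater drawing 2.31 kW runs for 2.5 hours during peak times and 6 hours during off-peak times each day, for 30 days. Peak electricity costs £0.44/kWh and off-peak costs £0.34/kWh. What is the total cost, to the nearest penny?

£217.60

Peak energy = 2.31 kW × 2.5 h × 30 = 173.25 kWh
Off-peak energy = 2.31 kW × 6 h × 30 = 415.8 kWh
Cost = 173.25 × £0.44 + 415.8 × £0.34 = £76.23 + £141.372 = £217.60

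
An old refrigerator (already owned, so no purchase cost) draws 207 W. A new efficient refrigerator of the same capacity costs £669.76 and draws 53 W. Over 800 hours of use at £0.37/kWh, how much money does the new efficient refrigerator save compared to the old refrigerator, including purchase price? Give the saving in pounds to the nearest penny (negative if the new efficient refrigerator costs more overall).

-£624.18

old refrigerator: £0.00 + (207/1000) kW × 800 h × £0.37 = £0.00 + £61.272 = £61.272
new efficient refrigerator: £669.76 + (53/1000) kW × 800 h × £0.37 = £669.76 + £15.688 = £685.448
Saving = £61.272 − £685.448 = −£624.176 → -£624.18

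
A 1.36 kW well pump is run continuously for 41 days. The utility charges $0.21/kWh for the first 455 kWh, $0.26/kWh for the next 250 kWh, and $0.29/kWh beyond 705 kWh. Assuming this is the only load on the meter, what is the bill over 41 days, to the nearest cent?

$344.19

Runtime = 24 h × 41 = 984 h
Energy = 1.36 kW × 984 h = 1338.24 kWh
Tier 1 (0–455 kWh): 455 × $0.21 = $95.55
Tier 2 (455–705 kWh): 250 × $0.26 = $65
Above 705 kWh: 633.24 × $0.29 = $183.6396
Bill = $344.19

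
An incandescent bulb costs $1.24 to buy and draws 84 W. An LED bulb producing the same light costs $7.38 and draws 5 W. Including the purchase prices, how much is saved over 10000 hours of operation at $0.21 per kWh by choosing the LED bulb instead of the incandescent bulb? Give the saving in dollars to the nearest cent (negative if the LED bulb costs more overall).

incandescent bulb: $1.24 + (84/1000) kW × 10000 h × $0.21 = $1.24 + $176.4 = $177.64
LED bulb: $7.38 + (5/1000) kW × 10000 h × $0.21 = $7.38 + $10.5 = $17.88
Saving = $177.64 − $17.88 = $159.76

$159.76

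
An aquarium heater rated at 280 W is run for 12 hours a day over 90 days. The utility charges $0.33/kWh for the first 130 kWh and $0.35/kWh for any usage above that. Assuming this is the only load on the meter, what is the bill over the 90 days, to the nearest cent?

Runtime = 12 h/day × 90 days = 1080 h
Energy = 0.28 kW × 1080 h = 302.4 kWh
Tier 1 (0–130 kWh): 130 × $0.33 = $42.9
Above 130 kWh: 172.4 × $0.35 = $60.34
Bill = $103.24

$103.24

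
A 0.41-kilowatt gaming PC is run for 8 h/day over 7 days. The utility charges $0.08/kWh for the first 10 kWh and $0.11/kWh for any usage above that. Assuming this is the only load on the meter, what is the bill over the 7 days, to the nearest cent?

Runtime = 8 h/day × 7 days = 56 h
Energy = 0.41 kW × 56 h = 22.96 kWh
Tier 1 (0–10 kWh): 10 × $0.08 = $0.8
Above 10 kWh: 12.96 × $0.11 = $1.4256
Bill = $2.23

$2.23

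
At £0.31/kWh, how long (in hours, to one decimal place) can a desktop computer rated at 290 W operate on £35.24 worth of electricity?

Energy available = £35.24 ÷ £0.31/kWh = 113.6774 kWh
Hours = 113.6774 kWh ÷ 0.29 kW = 392.0 h

392.0 h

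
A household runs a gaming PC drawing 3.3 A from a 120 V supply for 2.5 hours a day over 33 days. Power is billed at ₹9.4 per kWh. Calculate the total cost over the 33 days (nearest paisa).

Power = 3.3 A × 120 V = 396 W = 0.396 kW
Runtime = 2.5 h/day × 33 days = 82.5 h
Energy = 0.396 kW × 82.5 h = 32.67 kWh
Cost = 32.67 kWh × ₹9.4/kWh = ₹307.10

₹307.10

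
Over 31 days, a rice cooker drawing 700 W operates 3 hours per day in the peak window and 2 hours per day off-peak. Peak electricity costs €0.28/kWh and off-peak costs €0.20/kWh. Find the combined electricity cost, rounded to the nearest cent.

€26.91

Peak energy = 0.7 kW × 3 h × 31 = 65.1 kWh
Off-peak energy = 0.7 kW × 2 h × 31 = 43.4 kWh
Cost = 65.1 × €0.28 + 43.4 × €0.20 = €18.228 + €8.68 = €26.91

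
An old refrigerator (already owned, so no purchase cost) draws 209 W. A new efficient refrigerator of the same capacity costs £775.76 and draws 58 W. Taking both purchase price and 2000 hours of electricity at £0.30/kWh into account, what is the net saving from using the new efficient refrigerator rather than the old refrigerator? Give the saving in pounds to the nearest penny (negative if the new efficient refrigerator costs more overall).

-£685.16

old refrigerator: £0.00 + (209/1000) kW × 2000 h × £0.30 = £0.00 + £125.4 = £125.4
new efficient refrigerator: £775.76 + (58/1000) kW × 2000 h × £0.30 = £775.76 + £34.8 = £810.56
Saving = £125.4 − £810.56 = −£685.16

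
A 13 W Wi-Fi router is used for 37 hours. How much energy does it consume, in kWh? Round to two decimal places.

0.48 kWh

Energy = 0.013 kW × 37 h = 0.481 kWh ≈ 0.48 kWh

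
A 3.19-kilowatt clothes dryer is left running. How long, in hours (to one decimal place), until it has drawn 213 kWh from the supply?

Hours = 213 kWh ÷ 3.19 kW = 66.8 h

66.8 h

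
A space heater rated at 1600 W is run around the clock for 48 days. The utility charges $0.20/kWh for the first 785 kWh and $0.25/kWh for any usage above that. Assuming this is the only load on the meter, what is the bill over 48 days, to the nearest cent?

Runtime = 24 h × 48 = 1152 h
Energy = 1.6 kW × 1152 h = 1843.2 kWh
Tier 1 (0–785 kWh): 785 × $0.20 = $157
Above 785 kWh: 1058.2 × $0.25 = $264.55
Bill = $421.55

$421.55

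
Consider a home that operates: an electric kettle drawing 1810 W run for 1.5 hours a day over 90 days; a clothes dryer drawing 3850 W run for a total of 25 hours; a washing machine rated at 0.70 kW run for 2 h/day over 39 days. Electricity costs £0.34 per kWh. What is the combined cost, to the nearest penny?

£134.37

electric kettle: Runtime = 1.5 h/day × 90 days = 135 h
electric kettle: 1.81 kW × 135 h = 244.35 kWh
clothes dryer: 3.85 kW × 25 h = 96.25 kWh
washing machine: Runtime = 2 h/day × 39 days = 78 h
washing machine: 0.7 kW × 78 h = 54.6 kWh
Total energy = 395.2 kWh
Cost = 395.2 × £0.34 = £134.37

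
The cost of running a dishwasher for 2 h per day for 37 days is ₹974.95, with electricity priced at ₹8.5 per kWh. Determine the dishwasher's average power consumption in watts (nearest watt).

1550 W

Energy = ₹974.95 ÷ ₹8.5/kWh = 114.7 kWh
Runtime = 2 h/day × 37 days = 74 h
Power = 114.7 kWh ÷ 74 h = 1.55 kW = 1550 W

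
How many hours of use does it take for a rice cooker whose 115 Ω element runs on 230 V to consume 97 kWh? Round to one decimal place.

210.9 h

Power = V²/R = 230²/115 = 460 W = 0.46 kW
Hours = 97 kWh ÷ 0.46 kW = 210.9 h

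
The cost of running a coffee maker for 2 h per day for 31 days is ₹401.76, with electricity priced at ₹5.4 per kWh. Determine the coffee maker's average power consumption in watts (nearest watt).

1200 W

Energy = ₹401.76 ÷ ₹5.4/kWh = 74.4 kWh
Runtime = 2 h/day × 31 days = 62 h
Power = 74.4 kWh ÷ 62 h = 1.2 kW = 1200 W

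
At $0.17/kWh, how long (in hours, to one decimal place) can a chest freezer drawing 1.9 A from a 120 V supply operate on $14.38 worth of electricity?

Power = 1.9 A × 120 V = 228 W = 0.228 kW
Energy available = $14.38 ÷ $0.17/kWh = 84.5882 kWh
Hours = 84.5882 kWh ÷ 0.228 kW = 371.0 h

371.0 h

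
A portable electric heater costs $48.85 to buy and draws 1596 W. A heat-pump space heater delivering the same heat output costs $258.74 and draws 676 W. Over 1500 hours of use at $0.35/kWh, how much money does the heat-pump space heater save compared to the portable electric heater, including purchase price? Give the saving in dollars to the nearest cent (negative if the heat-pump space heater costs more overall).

$273.11

portable electric heater: $48.85 + (1596/1000) kW × 1500 h × $0.35 = $48.85 + $837.9 = $886.75
heat-pump space heater: $258.74 + (676/1000) kW × 1500 h × $0.35 = $258.74 + $354.9 = $613.64
Saving = $886.75 − $613.64 = $273.11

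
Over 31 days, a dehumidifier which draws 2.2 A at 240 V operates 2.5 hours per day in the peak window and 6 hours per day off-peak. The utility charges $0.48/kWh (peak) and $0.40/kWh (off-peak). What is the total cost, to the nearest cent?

$58.92

Power = 2.2 A × 240 V = 528 W = 0.528 kW
Peak energy = 0.528 kW × 2.5 h × 31 = 40.92 kWh
Off-peak energy = 0.528 kW × 6 h × 31 = 98.208 kWh
Cost = 40.92 × $0.48 + 98.208 × $0.40 = $19.6416 + $39.2832 = $58.92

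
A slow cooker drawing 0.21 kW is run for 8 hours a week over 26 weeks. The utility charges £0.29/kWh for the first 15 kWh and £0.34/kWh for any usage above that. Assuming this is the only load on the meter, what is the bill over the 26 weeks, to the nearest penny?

Runtime = 8 h/week × 26 weeks = 208 h
Energy = 0.21 kW × 208 h = 43.68 kWh
Tier 1 (0–15 kWh): 15 × £0.29 = £4.35
Above 15 kWh: 28.68 × £0.34 = £9.7512
Bill = £14.10

£14.10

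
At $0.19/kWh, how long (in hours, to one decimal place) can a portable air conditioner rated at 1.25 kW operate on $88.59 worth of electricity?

373.0 h

Energy available = $88.59 ÷ $0.19/kWh = 466.2632 kWh
Hours = 466.2632 kWh ÷ 1.25 kW = 373.0 h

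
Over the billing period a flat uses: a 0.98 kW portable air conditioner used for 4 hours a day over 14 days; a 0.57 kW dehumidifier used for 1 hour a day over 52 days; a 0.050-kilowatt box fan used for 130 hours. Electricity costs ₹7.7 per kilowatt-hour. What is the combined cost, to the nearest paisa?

portable air conditioner: Runtime = 4 h/day × 14 days = 56 h
portable air conditioner: 0.98 kW × 56 h = 54.88 kWh
dehumidifier: Runtime = 1 h/day × 52 days = 52 h
dehumidifier: 0.57 kW × 52 h = 29.64 kWh
box fan: 0.05 kW × 130 h = 6.5 kWh
Total energy = 91.02 kWh
Cost = 91.02 × ₹7.7 = ₹700.85

₹700.85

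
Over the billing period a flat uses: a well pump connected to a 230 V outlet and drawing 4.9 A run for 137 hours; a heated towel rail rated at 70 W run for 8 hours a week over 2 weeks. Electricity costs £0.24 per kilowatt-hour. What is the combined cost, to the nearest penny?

£37.32

well pump: Power = 4.9 A × 230 V = 1127 W = 1.127 kW
well pump: 1.127 kW × 137 h = 154.399 kWh
heated towel rail: Runtime = 8 h/week × 2 weeks = 16 h
heated towel rail: 0.07 kW × 16 h = 1.12 kWh
Total energy = 155.519 kWh
Cost = 155.519 × £0.24 = £37.32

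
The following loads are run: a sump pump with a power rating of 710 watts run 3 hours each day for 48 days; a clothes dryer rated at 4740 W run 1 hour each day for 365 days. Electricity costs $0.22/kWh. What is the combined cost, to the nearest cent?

$403.11

sump pump: Runtime = 3 h/day × 48 days = 144 h
sump pump: 0.71 kW × 144 h = 102.24 kWh
clothes dryer: Runtime = 1 h/day × 365 days = 365 h
clothes dryer: 4.74 kW × 365 h = 1730.1 kWh
Total energy = 1832.34 kWh
Cost = 1832.34 × $0.22 = $403.11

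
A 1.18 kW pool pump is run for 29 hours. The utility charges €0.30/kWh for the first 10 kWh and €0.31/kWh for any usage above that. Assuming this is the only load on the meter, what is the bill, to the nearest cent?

€10.51

Energy = 1.18 kW × 29 h = 34.22 kWh
Tier 1 (0–10 kWh): 10 × €0.30 = €3
Above 10 kWh: 24.22 × €0.31 = €7.5082
Bill = €10.51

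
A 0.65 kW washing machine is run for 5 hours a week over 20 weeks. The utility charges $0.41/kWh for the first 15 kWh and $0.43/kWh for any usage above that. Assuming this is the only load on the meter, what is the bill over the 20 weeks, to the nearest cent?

Runtime = 5 h/week × 20 weeks = 100 h
Energy = 0.65 kW × 100 h = 65 kWh
Tier 1 (0–15 kWh): 15 × $0.41 = $6.15
Above 15 kWh: 50 × $0.43 = $21.5
Bill = $27.65

$27.65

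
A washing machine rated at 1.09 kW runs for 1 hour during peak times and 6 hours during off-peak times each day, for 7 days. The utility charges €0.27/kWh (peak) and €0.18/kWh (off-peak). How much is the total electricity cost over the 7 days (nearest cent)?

Peak energy = 1.09 kW × 1 h × 7 = 7.63 kWh
Off-peak energy = 1.09 kW × 6 h × 7 = 45.78 kWh
Cost = 7.63 × €0.27 + 45.78 × €0.18 = €2.0601 + €8.2404 = €10.30

€10.30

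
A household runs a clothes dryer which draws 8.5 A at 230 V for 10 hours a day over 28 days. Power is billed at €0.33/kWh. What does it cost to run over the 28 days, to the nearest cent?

€180.64

Power = 8.5 A × 230 V = 1955 W = 1.955 kW
Runtime = 10 h/day × 28 days = 280 h
Energy = 1.955 kW × 280 h = 547.4 kWh
Cost = 547.4 kWh × €0.33/kWh = €180.64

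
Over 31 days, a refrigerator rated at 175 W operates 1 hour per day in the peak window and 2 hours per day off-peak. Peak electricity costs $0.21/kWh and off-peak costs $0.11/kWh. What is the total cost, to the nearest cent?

$2.33

Peak energy = 0.175 kW × 1 h × 31 = 5.425 kWh
Off-peak energy = 0.175 kW × 2 h × 31 = 10.85 kWh
Cost = 5.425 × $0.21 + 10.85 × $0.11 = $1.13925 + $1.1935 = $2.33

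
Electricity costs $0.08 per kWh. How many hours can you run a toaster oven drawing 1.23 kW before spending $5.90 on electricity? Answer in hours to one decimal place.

Energy available = $5.90 ÷ $0.08/kWh = 73.75 kWh
Hours = 73.75 kWh ÷ 1.23 kW = 60.0 h

60.0 h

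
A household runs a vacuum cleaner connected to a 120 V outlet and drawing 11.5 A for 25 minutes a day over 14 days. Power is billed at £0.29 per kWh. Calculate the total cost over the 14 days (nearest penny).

£2.33

Power = 11.5 A × 120 V = 1380 W = 1.38 kW
Runtime = 25 min × 14 = 350 min = 5.833333… h
Energy = 1.38 kW × 5.833333… h = 8.05 kWh
Cost = 8.05 kWh × £0.29/kWh = £2.33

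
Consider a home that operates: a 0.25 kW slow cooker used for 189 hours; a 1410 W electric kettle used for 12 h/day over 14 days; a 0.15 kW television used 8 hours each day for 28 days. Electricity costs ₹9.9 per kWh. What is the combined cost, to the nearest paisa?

slow cooker: 0.25 kW × 189 h = 47.25 kWh
electric kettle: Runtime = 12 h/day × 14 days = 168 h
electric kettle: 1.41 kW × 168 h = 236.88 kWh
television: Runtime = 8 h/day × 28 days = 224 h
television: 0.15 kW × 224 h = 33.6 kWh
Total energy = 317.73 kWh
Cost = 317.73 × ₹9.9 = ₹3145.53

₹3145.53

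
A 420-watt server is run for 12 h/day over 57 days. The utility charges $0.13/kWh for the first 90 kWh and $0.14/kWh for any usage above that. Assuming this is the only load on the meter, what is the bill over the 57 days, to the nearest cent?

Runtime = 12 h/day × 57 days = 684 h
Energy = 0.42 kW × 684 h = 287.28 kWh
Tier 1 (0–90 kWh): 90 × $0.13 = $11.7
Above 90 kWh: 197.28 × $0.14 = $27.6192
Bill = $39.32

$39.32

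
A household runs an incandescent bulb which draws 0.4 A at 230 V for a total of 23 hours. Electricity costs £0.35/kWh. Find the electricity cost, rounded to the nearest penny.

£0.74

Power = 0.4 A × 230 V = 92 W = 0.092 kW
Energy = 0.092 kW × 23 h = 2.116 kWh
Cost = 2.116 kWh × £0.35/kWh = £0.74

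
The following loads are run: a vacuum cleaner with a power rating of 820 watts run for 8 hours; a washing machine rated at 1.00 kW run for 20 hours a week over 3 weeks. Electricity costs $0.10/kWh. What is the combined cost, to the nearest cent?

$6.66

vacuum cleaner: 0.82 kW × 8 h = 6.56 kWh
washing machine: Runtime = 20 h/week × 3 weeks = 60 h
washing machine: 1 kW × 60 h = 60 kWh
Total energy = 66.56 kWh
Cost = 66.56 × $0.10 = $6.66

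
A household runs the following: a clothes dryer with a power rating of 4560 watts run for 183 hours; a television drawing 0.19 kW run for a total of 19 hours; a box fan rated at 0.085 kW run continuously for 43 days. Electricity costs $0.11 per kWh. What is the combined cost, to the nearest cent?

clothes dryer: 4.56 kW × 183 h = 834.48 kWh
television: 0.19 kW × 19 h = 3.61 kWh
box fan: Runtime = 24 h × 43 = 1032 h
box fan: 0.085 kW × 1032 h = 87.72 kWh
Total energy = 925.81 kWh
Cost = 925.81 × $0.11 = $101.84

$101.84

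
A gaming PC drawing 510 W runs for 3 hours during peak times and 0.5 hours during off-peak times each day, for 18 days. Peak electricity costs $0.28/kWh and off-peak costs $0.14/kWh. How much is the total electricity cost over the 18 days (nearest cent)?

$8.35

Peak energy = 0.51 kW × 3 h × 18 = 27.54 kWh
Off-peak energy = 0.51 kW × 0.5 h × 18 = 4.59 kWh
Cost = 27.54 × $0.28 + 4.59 × $0.14 = $7.7112 + $0.6426 = $8.35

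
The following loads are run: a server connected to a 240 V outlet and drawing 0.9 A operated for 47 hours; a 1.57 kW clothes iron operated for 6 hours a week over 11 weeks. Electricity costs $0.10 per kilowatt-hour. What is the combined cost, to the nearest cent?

server: Power = 0.9 A × 240 V = 216 W = 0.216 kW
server: 0.216 kW × 47 h = 10.152 kWh
clothes iron: Runtime = 6 h/week × 11 weeks = 66 h
clothes iron: 1.57 kW × 66 h = 103.62 kWh
Total energy = 113.772 kWh
Cost = 113.772 × $0.10 = $11.38

$11.38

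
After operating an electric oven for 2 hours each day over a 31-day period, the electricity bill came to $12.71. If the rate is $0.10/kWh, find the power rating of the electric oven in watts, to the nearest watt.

2050 W

Energy = $12.71 ÷ $0.10/kWh = 127.1 kWh
Runtime = 2 h/day × 31 days = 62 h
Power = 127.1 kWh ÷ 62 h = 2.05 kW = 2050 W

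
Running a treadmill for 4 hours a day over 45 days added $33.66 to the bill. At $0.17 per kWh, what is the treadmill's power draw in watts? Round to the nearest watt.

Energy = $33.66 ÷ $0.17/kWh = 198 kWh
Runtime = 4 h/day × 45 days = 180 h
Power = 198 kWh ÷ 180 h = 1.1 kW = 1100 W

1100 W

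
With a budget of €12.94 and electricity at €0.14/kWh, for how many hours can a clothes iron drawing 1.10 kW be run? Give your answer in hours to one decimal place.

84.0 h

Energy available = €12.94 ÷ €0.14/kWh = 92.4286 kWh
Hours = 92.4286 kWh ÷ 1.1 kW = 84.0 h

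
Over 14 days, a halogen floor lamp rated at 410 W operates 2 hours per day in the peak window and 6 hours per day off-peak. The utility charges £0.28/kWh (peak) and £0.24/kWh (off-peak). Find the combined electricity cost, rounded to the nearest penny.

£11.48

Peak energy = 0.41 kW × 2 h × 14 = 11.48 kWh
Off-peak energy = 0.41 kW × 6 h × 14 = 34.44 kWh
Cost = 11.48 × £0.28 + 34.44 × £0.24 = £3.2144 + £8.2656 = £11.48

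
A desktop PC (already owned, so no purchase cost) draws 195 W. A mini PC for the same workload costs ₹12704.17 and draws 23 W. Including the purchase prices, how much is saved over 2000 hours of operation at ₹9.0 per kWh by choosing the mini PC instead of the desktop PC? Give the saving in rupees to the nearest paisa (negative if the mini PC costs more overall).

-₹9608.17

desktop PC: ₹0.00 + (195/1000) kW × 2000 h × ₹9.0 = ₹0.00 + ₹3510 = ₹3510
mini PC: ₹12704.17 + (23/1000) kW × 2000 h × ₹9.0 = ₹12704.17 + ₹414 = ₹13118.17
Saving = ₹3510 − ₹13118.17 = −₹9608.17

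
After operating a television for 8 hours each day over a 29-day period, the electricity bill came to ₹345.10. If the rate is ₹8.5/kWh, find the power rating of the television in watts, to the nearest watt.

Energy = ₹345.10 ÷ ₹8.5/kWh = 40.6 kWh
Runtime = 8 h/day × 29 days = 232 h
Power = 40.6 kWh ÷ 232 h = 0.175 kW = 175 W

175 W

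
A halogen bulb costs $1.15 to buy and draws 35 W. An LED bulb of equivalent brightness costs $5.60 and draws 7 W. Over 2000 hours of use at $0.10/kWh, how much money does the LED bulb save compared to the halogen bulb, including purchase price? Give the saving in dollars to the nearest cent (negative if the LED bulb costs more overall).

$1.15

halogen bulb: $1.15 + (35/1000) kW × 2000 h × $0.10 = $1.15 + $7 = $8.15
LED bulb: $5.60 + (7/1000) kW × 2000 h × $0.10 = $5.60 + $1.4 = $7
Saving = $8.15 − $7 = $1.15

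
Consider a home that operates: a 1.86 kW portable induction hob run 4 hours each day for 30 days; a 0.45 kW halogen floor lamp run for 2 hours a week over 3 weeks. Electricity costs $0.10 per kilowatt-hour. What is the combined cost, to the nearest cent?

portable induction hob: Runtime = 4 h/day × 30 days = 120 h
portable induction hob: 1.86 kW × 120 h = 223.2 kWh
halogen floor lamp: Runtime = 2 h/week × 3 weeks = 6 h
halogen floor lamp: 0.45 kW × 6 h = 2.7 kWh
Total energy = 225.9 kWh
Cost = 225.9 × $0.10 = $22.59

$22.59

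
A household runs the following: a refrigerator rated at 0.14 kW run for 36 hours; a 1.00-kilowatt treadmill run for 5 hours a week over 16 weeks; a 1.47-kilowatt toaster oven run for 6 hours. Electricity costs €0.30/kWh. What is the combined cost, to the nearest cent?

€28.16

refrigerator: 0.14 kW × 36 h = 5.04 kWh
treadmill: Runtime = 5 h/week × 16 weeks = 80 h
treadmill: 1 kW × 80 h = 80 kWh
toaster oven: 1.47 kW × 6 h = 8.82 kWh
Total energy = 93.86 kWh
Cost = 93.86 × €0.30 = €28.16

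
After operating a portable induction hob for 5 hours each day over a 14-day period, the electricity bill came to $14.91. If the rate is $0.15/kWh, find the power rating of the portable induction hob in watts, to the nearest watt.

1420 W

Energy = $14.91 ÷ $0.15/kWh = 99.4 kWh
Runtime = 5 h/day × 14 days = 70 h
Power = 99.4 kWh ÷ 70 h = 1.42 kW = 1420 W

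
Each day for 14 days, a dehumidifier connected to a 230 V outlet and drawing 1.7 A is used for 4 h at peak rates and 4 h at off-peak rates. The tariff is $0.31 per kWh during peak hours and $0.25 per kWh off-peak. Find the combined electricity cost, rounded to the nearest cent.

$12.26

Power = 1.7 A × 230 V = 391 W = 0.391 kW
Peak energy = 0.391 kW × 4 h × 14 = 21.896 kWh
Off-peak energy = 0.391 kW × 4 h × 14 = 21.896 kWh
Cost = 21.896 × $0.31 + 21.896 × $0.25 = $6.78776 + $5.474 = $12.26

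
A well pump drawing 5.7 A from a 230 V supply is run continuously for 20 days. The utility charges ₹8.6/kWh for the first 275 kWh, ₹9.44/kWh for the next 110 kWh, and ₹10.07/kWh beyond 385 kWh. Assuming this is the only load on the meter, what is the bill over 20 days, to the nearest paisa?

₹5863.30

Power = 5.7 A × 230 V = 1311 W = 1.311 kW
Runtime = 24 h × 20 = 480 h
Energy = 1.311 kW × 480 h = 629.28 kWh
Tier 1 (0–275 kWh): 275 × ₹8.6 = ₹2365
Tier 2 (275–385 kWh): 110 × ₹9.44 = ₹1038.4
Above 385 kWh: 244.28 × ₹10.07 = ₹2459.8996
Bill = ₹5863.30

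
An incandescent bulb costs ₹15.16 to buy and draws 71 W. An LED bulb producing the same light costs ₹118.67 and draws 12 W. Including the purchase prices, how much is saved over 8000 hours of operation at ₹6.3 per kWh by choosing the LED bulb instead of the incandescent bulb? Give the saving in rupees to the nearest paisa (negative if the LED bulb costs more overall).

₹2870.09

incandescent bulb: ₹15.16 + (71/1000) kW × 8000 h × ₹6.3 = ₹15.16 + ₹3578.4 = ₹3593.56
LED bulb: ₹118.67 + (12/1000) kW × 8000 h × ₹6.3 = ₹118.67 + ₹604.8 = ₹723.47
Saving = ₹3593.56 − ₹723.47 = ₹2870.09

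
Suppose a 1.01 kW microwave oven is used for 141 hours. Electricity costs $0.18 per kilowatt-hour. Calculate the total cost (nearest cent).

Energy = 1.01 kW × 141 h = 142.41 kWh
Cost = 142.41 kWh × $0.18/kWh = $25.63

$25.63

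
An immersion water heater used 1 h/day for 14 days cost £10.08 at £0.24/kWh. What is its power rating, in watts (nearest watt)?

Energy = £10.08 ÷ £0.24/kWh = 42 kWh
Runtime = 1 h/day × 14 days = 14 h
Power = 42 kWh ÷ 14 h = 3 kW = 3000 W

3000 W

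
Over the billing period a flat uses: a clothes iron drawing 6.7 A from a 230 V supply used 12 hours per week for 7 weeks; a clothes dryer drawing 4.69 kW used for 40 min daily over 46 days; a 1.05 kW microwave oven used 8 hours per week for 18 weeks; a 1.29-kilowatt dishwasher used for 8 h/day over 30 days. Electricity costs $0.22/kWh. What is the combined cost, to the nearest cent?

clothes iron: Power = 6.7 A × 230 V = 1541 W = 1.541 kW
clothes iron: Runtime = 12 h/week × 7 weeks = 84 h
clothes iron: 1.541 kW × 84 h = 129.444 kWh
clothes dryer: Runtime = 40 min × 46 = 1840 min = 30.666666… h
clothes dryer: 4.69 kW × 30.666666… h = 143.826666… kWh
microwave oven: Runtime = 8 h/week × 18 weeks = 144 h
microwave oven: 1.05 kW × 144 h = 151.2 kWh
dishwasher: Runtime = 8 h/day × 30 days = 240 h
dishwasher: 1.29 kW × 240 h = 309.6 kWh
Total energy = 734.070666… kWh
Cost = 734.070666… × $0.22 = $161.50

$161.50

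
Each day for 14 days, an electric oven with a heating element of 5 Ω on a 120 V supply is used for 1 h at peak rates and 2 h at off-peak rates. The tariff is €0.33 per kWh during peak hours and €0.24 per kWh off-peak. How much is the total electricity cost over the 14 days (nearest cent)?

€32.66

Power = V²/R = 120²/5 = 2880 W = 2.88 kW
Peak energy = 2.88 kW × 1 h × 14 = 40.32 kWh
Off-peak energy = 2.88 kW × 2 h × 14 = 80.64 kWh
Cost = 40.32 × €0.33 + 80.64 × €0.24 = €13.3056 + €19.3536 = €32.66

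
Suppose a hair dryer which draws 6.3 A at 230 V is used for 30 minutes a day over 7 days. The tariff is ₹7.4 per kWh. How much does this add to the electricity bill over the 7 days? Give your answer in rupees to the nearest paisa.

Power = 6.3 A × 230 V = 1449 W = 1.449 kW
Runtime = 30 min × 7 = 210 min = 3.5 h
Energy = 1.449 kW × 3.5 h = 5.0715 kWh
Cost = 5.0715 kWh × ₹7.4/kWh = ₹37.53

₹37.53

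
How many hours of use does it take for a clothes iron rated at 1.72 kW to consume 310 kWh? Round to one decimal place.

Hours = 310 kWh ÷ 1.72 kW = 180.2 h

180.2 h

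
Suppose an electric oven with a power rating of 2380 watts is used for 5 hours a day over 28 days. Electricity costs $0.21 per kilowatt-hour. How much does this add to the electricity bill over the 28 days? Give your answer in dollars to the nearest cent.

Runtime = 5 h/day × 28 days = 140 h
Energy = 2.38 kW × 140 h = 333.2 kWh
Cost = 333.2 kWh × $0.21/kWh = $69.97

$69.97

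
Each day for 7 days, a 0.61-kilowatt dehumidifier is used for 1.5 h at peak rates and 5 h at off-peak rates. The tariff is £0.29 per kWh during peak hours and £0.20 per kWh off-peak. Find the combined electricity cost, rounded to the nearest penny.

£6.13

Peak energy = 0.61 kW × 1.5 h × 7 = 6.405 kWh
Off-peak energy = 0.61 kW × 5 h × 7 = 21.35 kWh
Cost = 6.405 × £0.29 + 21.35 × £0.20 = £1.85745 + £4.27 = £6.13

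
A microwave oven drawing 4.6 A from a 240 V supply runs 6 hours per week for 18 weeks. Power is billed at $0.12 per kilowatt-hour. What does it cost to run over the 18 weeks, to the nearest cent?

$14.31

Power = 4.6 A × 240 V = 1104 W = 1.104 kW
Runtime = 6 h/week × 18 weeks = 108 h
Energy = 1.104 kW × 108 h = 119.232 kWh
Cost = 119.232 kWh × $0.12/kWh = $14.31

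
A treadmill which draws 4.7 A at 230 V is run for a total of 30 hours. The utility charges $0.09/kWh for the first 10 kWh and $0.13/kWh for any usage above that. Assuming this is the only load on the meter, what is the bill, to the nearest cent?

Power = 4.7 A × 230 V = 1081 W = 1.081 kW
Energy = 1.081 kW × 30 h = 32.43 kWh
Tier 1 (0–10 kWh): 10 × $0.09 = $0.9
Above 10 kWh: 22.43 × $0.13 = $2.9159
Bill = $3.82

$3.82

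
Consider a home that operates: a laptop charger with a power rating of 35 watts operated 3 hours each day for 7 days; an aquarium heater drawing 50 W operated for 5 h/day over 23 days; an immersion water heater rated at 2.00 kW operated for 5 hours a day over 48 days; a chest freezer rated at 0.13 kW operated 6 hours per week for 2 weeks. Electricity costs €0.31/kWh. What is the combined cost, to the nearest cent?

€151.29

laptop charger: Runtime = 3 h/day × 7 days = 21 h
laptop charger: 0.035 kW × 21 h = 0.735 kWh
aquarium heater: Runtime = 5 h/day × 23 days = 115 h
aquarium heater: 0.05 kW × 115 h = 5.75 kWh
immersion water heater: Runtime = 5 h/day × 48 days = 240 h
immersion water heater: 2 kW × 240 h = 480 kWh
chest freezer: Runtime = 6 h/week × 2 weeks = 12 h
chest freezer: 0.13 kW × 12 h = 1.56 kWh
Total energy = 488.045 kWh
Cost = 488.045 × €0.31 = €151.29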